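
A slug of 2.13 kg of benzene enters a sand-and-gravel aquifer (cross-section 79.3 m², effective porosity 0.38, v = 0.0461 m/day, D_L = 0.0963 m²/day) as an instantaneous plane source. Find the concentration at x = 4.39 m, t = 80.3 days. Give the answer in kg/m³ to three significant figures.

0.00706 kg/m³

For an instantaneous plane source, C(x,t) = M/(n_e·A·√(4πDt)) · exp(−(x−vt)²/(4Dt)), with n_e·A the pore (flow) area.
Plume center vt = 0.0461 × 80.3 = 3.70183 m, so the well at 4.39 m is 0.68817 m downgradient of the peak.
√(4πDt) = 9.858 m, giving peak height M/(n_e·A·√(4πDt)) = 2.13/(0.38 × 79.3 × 9.858) = 0.007170 kg/m³.
(x−vt)²/(4Dt) = (0.68817)²/(4 × 0.0963 × 80.3) = 0.01531; exp(−0.01531) = 0.9848.
C = 0.007170 × 0.9848 = 0.00706 kg/m³.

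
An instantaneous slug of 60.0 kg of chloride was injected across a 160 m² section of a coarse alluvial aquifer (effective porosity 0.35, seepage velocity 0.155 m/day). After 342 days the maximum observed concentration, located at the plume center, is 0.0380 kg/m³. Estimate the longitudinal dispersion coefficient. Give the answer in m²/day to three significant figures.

0.185 m²/day

At the plume center C_max = M/(n_e·A·√(4πDt)), so D = M²/(4πt·(n_e·A·C_max)²).
n_e·A·C_max = 0.35 × 160 × 0.0380 = 2.128 kg/m.
D = 60.0²/(4π × 342 × 2.128²) = 0.185 m²/day.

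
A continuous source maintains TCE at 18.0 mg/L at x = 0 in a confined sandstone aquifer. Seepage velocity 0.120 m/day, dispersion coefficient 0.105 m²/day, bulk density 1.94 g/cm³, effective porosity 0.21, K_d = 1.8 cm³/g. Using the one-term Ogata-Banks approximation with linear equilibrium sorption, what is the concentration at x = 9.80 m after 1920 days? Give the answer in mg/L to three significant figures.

13.6 mg/L

Retardation factor R = 1 + ρ_b·K_d/n = 1 + 1.94 × 1.8/0.21 = 17.63.
Sorption retards both mechanisms: v_R = v/R = 0.006807 m/day, D_R = D/R = 0.005956 m²/day.
v_R·t = 0.006807 × 1920 = 13.06944 m; 2√(D_R t) = 6.763 m; argument = (9.80 − 13.06944)/6.763 = -0.4834.
C = C₀ × ½·erfc(-0.4834) = 18.0 × 0.7529 = 13.6 mg/L.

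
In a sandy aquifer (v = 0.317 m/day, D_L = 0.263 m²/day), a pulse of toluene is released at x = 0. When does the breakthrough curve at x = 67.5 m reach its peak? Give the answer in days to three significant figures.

For the 1D instantaneous-source solution, setting ∂C/∂t = 0 at fixed x gives v²t² + 2Dt − x² = 0, so t = (√(D² + v²x²) − D)/v².
√(D² + v²x²) = √(0.263² + 0.317² × 67.5²) = 21.40; v² = 0.100489.
t = (21.40 − 0.263)/0.100489 = 210 days (vs. the pure-advection estimate x/v = 213 d).

210 days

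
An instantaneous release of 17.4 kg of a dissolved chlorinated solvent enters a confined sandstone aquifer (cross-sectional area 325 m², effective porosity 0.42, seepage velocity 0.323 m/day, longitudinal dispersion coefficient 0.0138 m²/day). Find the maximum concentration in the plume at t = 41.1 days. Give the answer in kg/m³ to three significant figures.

The peak of an instantaneous 1D plume sits at x = vt; there the Gaussian factor is 1 and C_max = M/(n_e·A·√(4πDt)), where n_e·A is the pore area the mass is dissolved in.
√(4πDt) = √(4π × 0.0138 × 41.1) = 2.670 m, so C_max = 17.4/(0.42 × 325 × 2.670) = 0.0477 kg/m³.

0.0477 kg/m³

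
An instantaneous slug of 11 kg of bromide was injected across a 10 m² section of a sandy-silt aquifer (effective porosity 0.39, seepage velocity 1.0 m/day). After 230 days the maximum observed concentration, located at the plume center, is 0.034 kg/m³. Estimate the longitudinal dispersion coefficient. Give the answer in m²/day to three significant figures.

2.38 m²/day

At the plume center C_max = M/(n_e·A·√(4πDt)), so D = M²/(4πt·(n_e·A·C_max)²).
n_e·A·C_max = 0.39 × 10 × 0.034 = 0.1326 kg/m.
D = 11²/(4π × 230 × 0.1326²) = 2.38 m²/day.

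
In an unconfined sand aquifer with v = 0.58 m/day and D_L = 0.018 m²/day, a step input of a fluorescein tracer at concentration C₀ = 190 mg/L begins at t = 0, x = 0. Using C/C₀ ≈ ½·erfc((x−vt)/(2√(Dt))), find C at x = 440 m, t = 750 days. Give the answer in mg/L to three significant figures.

For a continuous step input, C/C₀ ≈ ½·erfc((x−vt)/(2√(Dt))).
vt = 0.58 × 750 = 435 m and 2√(Dt) = 2√(0.018 × 750) = 7.348 m.
Argument (x−vt)/(2√(Dt)) = (440 − 435)/7.348 = 0.6805; ½·erfc(0.6805) = 0.1679.
C = 190 × 0.1679 = 31.9 mg/L.

31.9 mg/L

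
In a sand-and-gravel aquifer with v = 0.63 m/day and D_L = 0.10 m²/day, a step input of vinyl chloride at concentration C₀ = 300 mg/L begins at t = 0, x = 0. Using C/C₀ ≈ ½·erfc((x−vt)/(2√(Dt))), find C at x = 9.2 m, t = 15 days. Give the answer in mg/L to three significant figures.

167 mg/L

For a continuous step input, C/C₀ ≈ ½·erfc((x−vt)/(2√(Dt))).
vt = 0.63 × 15 = 9.45 m and 2√(Dt) = 2√(0.10 × 15) = 2.449 m.
Argument (x−vt)/(2√(Dt)) = (9.2 − 9.45)/2.449 = -0.1021; ½·erfc(-0.1021) = 0.5574.
C = 300 × 0.5574 = 167 mg/L.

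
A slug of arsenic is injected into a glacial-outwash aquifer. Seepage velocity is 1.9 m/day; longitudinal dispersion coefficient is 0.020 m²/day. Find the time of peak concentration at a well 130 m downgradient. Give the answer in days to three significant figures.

For the 1D instantaneous-source solution, setting ∂C/∂t = 0 at fixed x gives v²t² + 2Dt − x² = 0, so t = (√(D² + v²x²) − D)/v².
√(D² + v²x²) = √(0.020² + 1.9² × 130²) = 247.0; v² = 3.61.
t = (247.0 − 0.020)/3.61 = 68.4 days (vs. the pure-advection estimate x/v = 68.4 d).

68.4 days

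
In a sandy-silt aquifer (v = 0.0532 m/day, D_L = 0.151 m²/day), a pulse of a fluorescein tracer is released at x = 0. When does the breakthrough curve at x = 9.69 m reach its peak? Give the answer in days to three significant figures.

For the 1D instantaneous-source solution, setting ∂C/∂t = 0 at fixed x gives v²t² + 2Dt − x² = 0, so t = (√(D² + v²x²) − D)/v².
√(D² + v²x²) = √(0.151² + 0.0532² × 9.69²) = 0.5372; v² = 0.00283024.
t = (0.5372 − 0.151)/0.00283024 = 136 days (vs. the pure-advection estimate x/v = 182 d).

136 days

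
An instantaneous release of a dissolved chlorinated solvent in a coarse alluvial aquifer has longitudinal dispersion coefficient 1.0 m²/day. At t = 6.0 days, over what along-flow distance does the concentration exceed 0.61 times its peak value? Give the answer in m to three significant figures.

The plume is Gaussian with σ = √(2Dt) = √(2 × 1.0 × 6.0) = 3.464 m.
C/C_peak = exp(−Δx²/(2σ²)) = 0.61 ⇒ Δx = σ·√(−2 ln 0.61) = 3.464 × 0.9943 = 3.444 m.
Width = 2Δx = 6.89 m.

6.89 m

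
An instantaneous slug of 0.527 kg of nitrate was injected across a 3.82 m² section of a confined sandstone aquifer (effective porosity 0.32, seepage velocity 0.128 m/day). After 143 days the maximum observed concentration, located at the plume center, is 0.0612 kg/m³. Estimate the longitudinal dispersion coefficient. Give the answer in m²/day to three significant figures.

At the plume center C_max = M/(n_e·A·√(4πDt)), so D = M²/(4πt·(n_e·A·C_max)²).
n_e·A·C_max = 0.32 × 3.82 × 0.0612 = 0.07481 kg/m.
D = 0.527²/(4π × 143 × 0.07481²) = 0.0276 m²/day.

0.0276 m²/day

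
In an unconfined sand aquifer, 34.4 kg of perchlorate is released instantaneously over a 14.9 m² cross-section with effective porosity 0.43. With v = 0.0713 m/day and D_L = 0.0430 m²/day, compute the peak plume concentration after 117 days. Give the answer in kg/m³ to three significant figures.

0.675 kg/m³

The peak of an instantaneous 1D plume sits at x = vt; there the Gaussian factor is 1 and C_max = M/(n_e·A·√(4πDt)), where n_e·A is the pore area the mass is dissolved in.
√(4πDt) = √(4π × 0.0430 × 117) = 7.951 m, so C_max = 34.4/(0.43 × 14.9 × 7.951) = 0.675 kg/m³.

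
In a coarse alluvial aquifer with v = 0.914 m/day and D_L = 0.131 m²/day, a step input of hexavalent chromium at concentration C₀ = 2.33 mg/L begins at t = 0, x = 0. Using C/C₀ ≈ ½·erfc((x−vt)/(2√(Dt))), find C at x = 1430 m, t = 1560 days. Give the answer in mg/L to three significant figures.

For a continuous step input, C/C₀ ≈ ½·erfc((x−vt)/(2√(Dt))).
vt = 0.914 × 1560 = 1425.84 m and 2√(Dt) = 2√(0.131 × 1560) = 28.59 m.
Argument (x−vt)/(2√(Dt)) = (1430 − 1425.84)/28.59 = 0.1455; ½·erfc(0.1455) = 0.4185.
C = 2.33 × 0.4185 = 0.975 mg/L.

0.975 mg/L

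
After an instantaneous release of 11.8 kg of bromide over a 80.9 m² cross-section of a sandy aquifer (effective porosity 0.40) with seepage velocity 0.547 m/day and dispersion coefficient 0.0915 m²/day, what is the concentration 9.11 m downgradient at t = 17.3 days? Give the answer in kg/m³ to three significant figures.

For an instantaneous plane source, C(x,t) = M/(n_e·A·√(4πDt)) · exp(−(x−vt)²/(4Dt)), with n_e·A the pore (flow) area.
Plume center vt = 0.547 × 17.3 = 9.4631 m, so the well at 9.11 m is 0.3531 m upgradient of the peak.
√(4πDt) = 4.460 m, giving peak height M/(n_e·A·√(4πDt)) = 11.8/(0.40 × 80.9 × 4.460) = 0.08176 kg/m³.
(x−vt)²/(4Dt) = (-0.3531)²/(4 × 0.0915 × 17.3) = 0.01969; exp(−0.01969) = 0.9805.
C = 0.08176 × 0.9805 = 0.0802 kg/m³.

0.0802 kg/m³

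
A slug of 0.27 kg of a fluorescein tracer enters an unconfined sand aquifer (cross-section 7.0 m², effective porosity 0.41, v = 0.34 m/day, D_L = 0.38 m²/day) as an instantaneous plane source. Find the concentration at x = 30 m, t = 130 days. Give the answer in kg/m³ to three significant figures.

For an instantaneous plane source, C(x,t) = M/(n_e·A·√(4πDt)) · exp(−(x−vt)²/(4Dt)), with n_e·A the pore (flow) area.
Plume center vt = 0.34 × 130 = 44.2 m, so the well at 30 m is 14.2 m upgradient of the peak.
√(4πDt) = 24.92 m, giving peak height M/(n_e·A·√(4πDt)) = 0.27/(0.41 × 7.0 × 24.92) = 0.003775 kg/m³.
(x−vt)²/(4Dt) = (-14.2)²/(4 × 0.38 × 130) = 1.020; exp(−1.020) = 0.3606.
C = 0.003775 × 0.3606 = 0.00136 kg/m³.

0.00136 kg/m³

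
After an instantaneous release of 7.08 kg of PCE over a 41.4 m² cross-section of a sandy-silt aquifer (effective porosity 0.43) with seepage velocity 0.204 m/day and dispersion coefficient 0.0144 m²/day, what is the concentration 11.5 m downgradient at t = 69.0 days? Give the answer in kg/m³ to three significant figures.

0.0212 kg/m³

For an instantaneous plane source, C(x,t) = M/(n_e·A·√(4πDt)) · exp(−(x−vt)²/(4Dt)), with n_e·A the pore (flow) area.
Plume center vt = 0.204 × 69.0 = 14.076 m, so the well at 11.5 m is 2.576 m upgradient of the peak.
√(4πDt) = 3.534 m, giving peak height M/(n_e·A·√(4πDt)) = 7.08/(0.43 × 41.4 × 3.534) = 0.1125 kg/m³.
(x−vt)²/(4Dt) = (-2.576)²/(4 × 0.0144 × 69.0) = 1.670; exp(−1.670) = 0.1882.
C = 0.1125 × 0.1882 = 0.0212 kg/m³.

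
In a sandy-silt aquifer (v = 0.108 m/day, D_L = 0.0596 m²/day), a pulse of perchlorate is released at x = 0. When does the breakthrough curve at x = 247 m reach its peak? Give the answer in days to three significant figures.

2280 days

For the 1D instantaneous-source solution, setting ∂C/∂t = 0 at fixed x gives v²t² + 2Dt − x² = 0, so t = (√(D² + v²x²) − D)/v².
√(D² + v²x²) = √(0.0596² + 0.108² × 247²) = 26.68; v² = 0.011664.
t = (26.68 − 0.0596)/0.011664 = 2280 days (vs. the pure-advection estimate x/v = 2290 d).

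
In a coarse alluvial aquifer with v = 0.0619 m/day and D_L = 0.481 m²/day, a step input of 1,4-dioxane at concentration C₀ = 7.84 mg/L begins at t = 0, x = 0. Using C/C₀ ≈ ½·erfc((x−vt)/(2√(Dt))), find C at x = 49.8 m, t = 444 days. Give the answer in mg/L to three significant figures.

1.10 mg/L

For a continuous step input, C/C₀ ≈ ½·erfc((x−vt)/(2√(Dt))).
vt = 0.0619 × 444 = 27.4836 m and 2√(Dt) = 2√(0.481 × 444) = 29.23 m.
Argument (x−vt)/(2√(Dt)) = (49.8 − 27.4836)/29.23 = 0.7635; ½·erfc(0.7635) = 0.1401.
C = 7.84 × 0.1401 = 1.10 mg/L.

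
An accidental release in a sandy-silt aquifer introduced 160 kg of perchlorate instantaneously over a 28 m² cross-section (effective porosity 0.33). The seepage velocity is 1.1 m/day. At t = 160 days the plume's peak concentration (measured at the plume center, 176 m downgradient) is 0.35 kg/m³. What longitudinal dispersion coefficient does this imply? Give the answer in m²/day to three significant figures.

1.22 m²/day

At the plume center C_max = M/(n_e·A·√(4πDt)), so D = M²/(4πt·(n_e·A·C_max)²).
n_e·A·C_max = 0.33 × 28 × 0.35 = 3.234 kg/m.
D = 160²/(4π × 160 × 3.234²) = 1.22 m²/day.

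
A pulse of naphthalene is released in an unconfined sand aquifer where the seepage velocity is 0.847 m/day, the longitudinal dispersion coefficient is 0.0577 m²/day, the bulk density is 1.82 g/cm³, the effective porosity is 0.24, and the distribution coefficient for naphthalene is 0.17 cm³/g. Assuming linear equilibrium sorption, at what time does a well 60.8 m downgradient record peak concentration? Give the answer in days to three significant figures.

164 days

Retardation factor R = 1 + ρ_b·K_d/n = 1 + 1.82 × 0.17/0.24 = 2.289.
Sorption retards both mechanisms: v_R = v/R = 0.3700 m/day, D_R = D/R = 0.02521 m²/day.
Peak time from v_R²t² + 2D_R t − x² = 0: t = (√(D_R² + v_R²x²) − D_R)/v_R².
√(D_R² + v_R²x²) = √(0.02521² + 0.3700² × 60.8²) = 22.50; v_R² = 0.1369.
t = (22.50 − 0.02521)/0.1369 = 164 days.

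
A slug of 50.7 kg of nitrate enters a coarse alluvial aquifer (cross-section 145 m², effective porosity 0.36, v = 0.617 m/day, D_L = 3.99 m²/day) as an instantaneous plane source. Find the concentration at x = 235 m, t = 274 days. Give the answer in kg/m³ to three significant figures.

For an instantaneous plane source, C(x,t) = M/(n_e·A·√(4πDt)) · exp(−(x−vt)²/(4Dt)), with n_e·A the pore (flow) area.
Plume center vt = 0.617 × 274 = 169.058 m, so the well at 235 m is 65.942 m downgradient of the peak.
√(4πDt) = 117.2 m, giving peak height M/(n_e·A·√(4πDt)) = 50.7/(0.36 × 145 × 117.2) = 0.008287 kg/m³.
(x−vt)²/(4Dt) = (65.942)²/(4 × 3.99 × 274) = 0.9944; exp(−0.9944) = 0.3699.
C = 0.008287 × 0.3699 = 0.00307 kg/m³.

0.00307 kg/m³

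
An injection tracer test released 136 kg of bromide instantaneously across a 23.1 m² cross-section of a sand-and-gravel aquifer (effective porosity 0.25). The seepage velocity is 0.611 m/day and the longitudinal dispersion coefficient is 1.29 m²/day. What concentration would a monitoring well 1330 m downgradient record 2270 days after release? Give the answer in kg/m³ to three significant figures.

For an instantaneous plane source, C(x,t) = M/(n_e·A·√(4πDt)) · exp(−(x−vt)²/(4Dt)), with n_e·A the pore (flow) area.
Plume center vt = 0.611 × 2270 = 1386.97 m, so the well at 1330 m is 56.97 m upgradient of the peak.
√(4πDt) = 191.8 m, giving peak height M/(n_e·A·√(4πDt)) = 136/(0.25 × 23.1 × 191.8) = 0.1228 kg/m³.
(x−vt)²/(4Dt) = (-56.97)²/(4 × 1.29 × 2270) = 0.2771; exp(−0.2771) = 0.7580.
C = 0.1228 × 0.7580 = 0.0931 kg/m³.

0.0931 kg/m³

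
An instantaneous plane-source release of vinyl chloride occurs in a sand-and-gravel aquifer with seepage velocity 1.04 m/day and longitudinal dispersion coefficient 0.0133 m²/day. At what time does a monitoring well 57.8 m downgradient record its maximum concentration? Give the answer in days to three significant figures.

For the 1D instantaneous-source solution, setting ∂C/∂t = 0 at fixed x gives v²t² + 2Dt − x² = 0, so t = (√(D² + v²x²) − D)/v².
√(D² + v²x²) = √(0.0133² + 1.04² × 57.8²) = 60.11; v² = 1.0816.
t = (60.11 − 0.0133)/1.0816 = 55.6 days (vs. the pure-advection estimate x/v = 55.6 d).

55.6 days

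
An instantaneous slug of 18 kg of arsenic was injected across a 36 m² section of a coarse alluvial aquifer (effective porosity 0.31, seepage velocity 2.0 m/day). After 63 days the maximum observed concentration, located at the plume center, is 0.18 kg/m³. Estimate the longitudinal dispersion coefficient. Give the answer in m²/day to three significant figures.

At the plume center C_max = M/(n_e·A·√(4πDt)), so D = M²/(4πt·(n_e·A·C_max)²).
n_e·A·C_max = 0.31 × 36 × 0.18 = 2.009 kg/m.
D = 18²/(4π × 63 × 2.009²) = 0.101 m²/day.

0.101 m²/day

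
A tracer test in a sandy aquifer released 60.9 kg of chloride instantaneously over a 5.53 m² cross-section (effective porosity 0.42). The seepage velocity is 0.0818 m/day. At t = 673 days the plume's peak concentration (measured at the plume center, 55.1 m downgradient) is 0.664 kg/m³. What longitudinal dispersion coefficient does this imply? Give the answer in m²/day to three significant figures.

0.184 m²/day

At the plume center C_max = M/(n_e·A·√(4πDt)), so D = M²/(4πt·(n_e·A·C_max)²).
n_e·A·C_max = 0.42 × 5.53 × 0.664 = 1.542 kg/m.
D = 60.9²/(4π × 673 × 1.542²) = 0.184 m²/day.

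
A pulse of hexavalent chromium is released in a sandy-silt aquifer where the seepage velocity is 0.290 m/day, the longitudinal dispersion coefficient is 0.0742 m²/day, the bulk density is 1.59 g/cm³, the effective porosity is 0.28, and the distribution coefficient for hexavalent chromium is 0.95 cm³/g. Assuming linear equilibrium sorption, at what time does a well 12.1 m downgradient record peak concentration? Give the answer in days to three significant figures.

Retardation factor R = 1 + ρ_b·K_d/n = 1 + 1.59 × 0.95/0.28 = 6.395.
Sorption retards both mechanisms: v_R = v/R = 0.04535 m/day, D_R = D/R = 0.01160 m²/day.
Peak time from v_R²t² + 2D_R t − x² = 0: t = (√(D_R² + v_R²x²) − D_R)/v_R².
√(D_R² + v_R²x²) = √(0.01160² + 0.04535² × 12.1²) = 0.5489; v_R² = 0.002057.
t = (0.5489 − 0.01160)/0.002057 = 261 days.

261 days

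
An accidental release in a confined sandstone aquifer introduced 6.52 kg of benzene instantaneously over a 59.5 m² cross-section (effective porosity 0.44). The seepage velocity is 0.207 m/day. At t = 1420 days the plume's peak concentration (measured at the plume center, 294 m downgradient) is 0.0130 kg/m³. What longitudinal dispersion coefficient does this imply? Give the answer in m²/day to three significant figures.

0.0206 m²/day

At the plume center C_max = M/(n_e·A·√(4πDt)), so D = M²/(4πt·(n_e·A·C_max)²).
n_e·A·C_max = 0.44 × 59.5 × 0.0130 = 0.3403 kg/m.
D = 6.52²/(4π × 1420 × 0.3403²) = 0.0206 m²/day.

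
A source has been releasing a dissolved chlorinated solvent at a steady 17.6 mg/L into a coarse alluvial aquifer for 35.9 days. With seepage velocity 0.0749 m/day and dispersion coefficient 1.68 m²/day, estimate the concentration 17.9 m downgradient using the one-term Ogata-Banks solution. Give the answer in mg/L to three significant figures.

For a continuous step input, C/C₀ ≈ ½·erfc((x−vt)/(2√(Dt))).
vt = 0.0749 × 35.9 = 2.68891 m and 2√(Dt) = 2√(1.68 × 35.9) = 15.53 m.
Argument (x−vt)/(2√(Dt)) = (17.9 − 2.68891)/15.53 = 0.9795; ½·erfc(0.9795) = 0.08299.
C = 17.6 × 0.08299 = 1.46 mg/L.

1.46 mg/L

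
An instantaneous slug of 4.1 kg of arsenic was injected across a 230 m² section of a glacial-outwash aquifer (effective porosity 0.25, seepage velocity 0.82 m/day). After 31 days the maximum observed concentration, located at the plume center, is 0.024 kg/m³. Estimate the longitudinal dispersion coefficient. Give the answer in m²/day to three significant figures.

0.0227 m²/day

At the plume center C_max = M/(n_e·A·√(4πDt)), so D = M²/(4πt·(n_e·A·C_max)²).
n_e·A·C_max = 0.25 × 230 × 0.024 = 1.380 kg/m.
D = 4.1²/(4π × 31 × 1.380²) = 0.0227 m²/day.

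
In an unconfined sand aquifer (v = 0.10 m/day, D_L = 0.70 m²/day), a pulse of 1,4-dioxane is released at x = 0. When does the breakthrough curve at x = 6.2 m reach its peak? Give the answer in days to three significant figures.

For the 1D instantaneous-source solution, setting ∂C/∂t = 0 at fixed x gives v²t² + 2Dt − x² = 0, so t = (√(D² + v²x²) − D)/v².
√(D² + v²x²) = √(0.70² + 0.10² × 6.2²) = 0.9351; v² = 0.01.
t = (0.9351 − 0.70)/0.01 = 23.5 days (vs. the pure-advection estimate x/v = 62.0 d).

23.5 days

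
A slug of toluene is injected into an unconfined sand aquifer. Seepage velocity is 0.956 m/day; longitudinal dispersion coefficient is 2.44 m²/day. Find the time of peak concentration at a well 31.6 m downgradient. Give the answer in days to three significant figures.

30.5 days

For the 1D instantaneous-source solution, setting ∂C/∂t = 0 at fixed x gives v²t² + 2Dt − x² = 0, so t = (√(D² + v²x²) − D)/v².
√(D² + v²x²) = √(2.44² + 0.956² × 31.6²) = 30.31; v² = 0.913936.
t = (30.31 − 2.44)/0.913936 = 30.5 days (vs. the pure-advection estimate x/v = 33.1 d).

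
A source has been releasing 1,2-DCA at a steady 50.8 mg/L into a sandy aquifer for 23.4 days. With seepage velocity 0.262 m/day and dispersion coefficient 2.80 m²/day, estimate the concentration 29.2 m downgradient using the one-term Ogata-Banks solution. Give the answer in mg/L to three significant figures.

For a continuous step input, C/C₀ ≈ ½·erfc((x−vt)/(2√(Dt))).
vt = 0.262 × 23.4 = 6.1308 m and 2√(Dt) = 2√(2.80 × 23.4) = 16.19 m.
Argument (x−vt)/(2√(Dt)) = (29.2 − 6.1308)/16.19 = 1.425; ½·erfc(1.425) = 0.02194.
C = 50.8 × 0.02194 = 1.11 mg/L.

1.11 mg/L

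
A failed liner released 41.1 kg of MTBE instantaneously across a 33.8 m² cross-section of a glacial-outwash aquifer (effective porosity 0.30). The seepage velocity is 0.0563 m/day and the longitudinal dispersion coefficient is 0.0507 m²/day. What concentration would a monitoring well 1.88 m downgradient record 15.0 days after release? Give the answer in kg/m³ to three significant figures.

0.922 kg/m³

For an instantaneous plane source, C(x,t) = M/(n_e·A·√(4πDt)) · exp(−(x−vt)²/(4Dt)), with n_e·A the pore (flow) area.
Plume center vt = 0.0563 × 15.0 = 0.8445 m, so the well at 1.88 m is 1.0355 m downgradient of the peak.
√(4πDt) = 3.091 m, giving peak height M/(n_e·A·√(4πDt)) = 41.1/(0.30 × 33.8 × 3.091) = 1.311 kg/m³.
(x−vt)²/(4Dt) = (1.0355)²/(4 × 0.0507 × 15.0) = 0.3525; exp(−0.3525) = 0.7029.
C = 1.311 × 0.7029 = 0.922 kg/m³.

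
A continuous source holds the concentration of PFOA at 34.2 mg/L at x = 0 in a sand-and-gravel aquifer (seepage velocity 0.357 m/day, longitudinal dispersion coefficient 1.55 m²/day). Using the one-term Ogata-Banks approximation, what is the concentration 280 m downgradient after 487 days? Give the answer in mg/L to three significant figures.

For a continuous step input, C/C₀ ≈ ½·erfc((x−vt)/(2√(Dt))).
vt = 0.357 × 487 = 173.859 m and 2√(Dt) = 2√(1.55 × 487) = 54.95 m.
Argument (x−vt)/(2√(Dt)) = (280 − 173.859)/54.95 = 1.932; ½·erfc(1.932) = 0.003145.
C = 34.2 × 0.003145 = 0.108 mg/L.

0.108 mg/L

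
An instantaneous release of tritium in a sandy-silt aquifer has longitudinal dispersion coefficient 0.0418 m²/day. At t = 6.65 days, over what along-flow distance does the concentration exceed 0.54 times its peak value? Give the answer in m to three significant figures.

1.66 m

The plume is Gaussian with σ = √(2Dt) = √(2 × 0.0418 × 6.65) = 0.7456 m.
C/C_peak = exp(−Δx²/(2σ²)) = 0.54 ⇒ Δx = σ·√(−2 ln 0.54) = 0.7456 × 1.110 = 0.8276 m.
Width = 2Δx = 1.66 m.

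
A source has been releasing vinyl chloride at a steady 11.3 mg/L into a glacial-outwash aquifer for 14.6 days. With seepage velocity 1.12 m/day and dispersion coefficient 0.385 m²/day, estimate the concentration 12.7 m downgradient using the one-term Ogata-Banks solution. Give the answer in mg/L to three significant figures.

9.74 mg/L

For a continuous step input, C/C₀ ≈ ½·erfc((x−vt)/(2√(Dt))).
vt = 1.12 × 14.6 = 16.352 m and 2√(Dt) = 2√(0.385 × 14.6) = 4.742 m.
Argument (x−vt)/(2√(Dt)) = (12.7 − 16.352)/4.742 = -0.7701; ½·erfc(-0.7701) = 0.8619.
C = 11.3 × 0.8619 = 9.74 mg/L.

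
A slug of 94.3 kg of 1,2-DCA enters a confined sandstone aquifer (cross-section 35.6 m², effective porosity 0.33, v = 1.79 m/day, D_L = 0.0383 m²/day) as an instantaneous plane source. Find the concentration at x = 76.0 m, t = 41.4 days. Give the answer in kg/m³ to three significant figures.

1.02 kg/m³

For an instantaneous plane source, C(x,t) = M/(n_e·A·√(4πDt)) · exp(−(x−vt)²/(4Dt)), with n_e·A the pore (flow) area.
Plume center vt = 1.79 × 41.4 = 74.106 m, so the well at 76.0 m is 1.894 m downgradient of the peak.
√(4πDt) = 4.464 m, giving peak height M/(n_e·A·√(4πDt)) = 94.3/(0.33 × 35.6 × 4.464) = 1.798 kg/m³.
(x−vt)²/(4Dt) = (1.894)²/(4 × 0.0383 × 41.4) = 0.5656; exp(−0.5656) = 0.5680.
C = 1.798 × 0.5680 = 1.02 kg/m³.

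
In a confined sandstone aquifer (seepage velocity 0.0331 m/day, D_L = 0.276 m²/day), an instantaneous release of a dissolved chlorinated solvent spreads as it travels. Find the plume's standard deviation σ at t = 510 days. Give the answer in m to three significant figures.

16.8 m

Dispersive spreading gives a Gaussian with σ² = 2Dt; advection only shifts the center.
σ = √(2 × 0.276 × 510) = 16.8 m.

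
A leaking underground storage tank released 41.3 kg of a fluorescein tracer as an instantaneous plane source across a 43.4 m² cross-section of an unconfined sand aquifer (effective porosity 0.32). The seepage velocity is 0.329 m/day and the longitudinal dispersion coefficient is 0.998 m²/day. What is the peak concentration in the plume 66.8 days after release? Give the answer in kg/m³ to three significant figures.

0.103 kg/m³

The peak of an instantaneous 1D plume sits at x = vt; there the Gaussian factor is 1 and C_max = M/(n_e·A·√(4πDt)), where n_e·A is the pore area the mass is dissolved in.
√(4πDt) = √(4π × 0.998 × 66.8) = 28.94 m, so C_max = 41.3/(0.32 × 43.4 × 28.94) = 0.103 kg/m³.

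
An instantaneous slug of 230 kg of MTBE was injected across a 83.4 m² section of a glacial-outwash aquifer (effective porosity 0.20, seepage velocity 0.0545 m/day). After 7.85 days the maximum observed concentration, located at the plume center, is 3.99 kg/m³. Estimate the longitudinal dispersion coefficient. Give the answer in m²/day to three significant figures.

At the plume center C_max = M/(n_e·A·√(4πDt)), so D = M²/(4πt·(n_e·A·C_max)²).
n_e·A·C_max = 0.20 × 83.4 × 3.99 = 66.55 kg/m.
D = 230²/(4π × 7.85 × 66.55²) = 0.121 m²/day.

0.121 m²/day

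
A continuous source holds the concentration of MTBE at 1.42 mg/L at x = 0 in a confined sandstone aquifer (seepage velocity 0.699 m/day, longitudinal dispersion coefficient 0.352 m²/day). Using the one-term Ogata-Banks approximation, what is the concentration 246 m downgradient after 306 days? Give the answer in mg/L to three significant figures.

For a continuous step input, C/C₀ ≈ ½·erfc((x−vt)/(2√(Dt))).
vt = 0.699 × 306 = 213.894 m and 2√(Dt) = 2√(0.352 × 306) = 20.76 m.
Argument (x−vt)/(2√(Dt)) = (246 − 213.894)/20.76 = 1.547; ½·erfc(1.547) = 0.01434.
C = 1.42 × 0.01434 = 0.0204 mg/L.

0.0204 mg/L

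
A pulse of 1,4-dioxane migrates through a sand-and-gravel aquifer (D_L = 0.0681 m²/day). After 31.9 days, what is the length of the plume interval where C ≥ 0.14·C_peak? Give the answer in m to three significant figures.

The plume is Gaussian with σ = √(2Dt) = √(2 × 0.0681 × 31.9) = 2.084 m.
C/C_peak = exp(−Δx²/(2σ²)) = 0.14 ⇒ Δx = σ·√(−2 ln 0.14) = 2.084 × 1.983 = 4.133 m.
Width = 2Δx = 8.27 m.

8.27 m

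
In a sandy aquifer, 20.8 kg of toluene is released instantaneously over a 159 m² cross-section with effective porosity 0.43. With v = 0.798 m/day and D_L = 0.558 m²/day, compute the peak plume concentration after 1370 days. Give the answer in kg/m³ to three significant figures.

0.00310 kg/m³

The peak of an instantaneous 1D plume sits at x = vt; there the Gaussian factor is 1 and C_max = M/(n_e·A·√(4πDt)), where n_e·A is the pore area the mass is dissolved in.
√(4πDt) = √(4π × 0.558 × 1370) = 98.01 m, so C_max = 20.8/(0.43 × 159 × 98.01) = 0.00310 kg/m³.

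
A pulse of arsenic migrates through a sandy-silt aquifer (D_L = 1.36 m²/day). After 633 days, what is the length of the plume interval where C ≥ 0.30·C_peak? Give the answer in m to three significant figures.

The plume is Gaussian with σ = √(2Dt) = √(2 × 1.36 × 633) = 41.49 m.
C/C_peak = exp(−Δx²/(2σ²)) = 0.30 ⇒ Δx = σ·√(−2 ln 0.30) = 41.49 × 1.552 = 64.39 m.
Width = 2Δx = 129 m.

129 m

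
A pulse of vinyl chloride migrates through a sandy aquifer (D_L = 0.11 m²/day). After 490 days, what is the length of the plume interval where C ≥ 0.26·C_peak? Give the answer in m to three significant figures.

34.1 m

The plume is Gaussian with σ = √(2Dt) = √(2 × 0.11 × 490) = 10.38 m.
C/C_peak = exp(−Δx²/(2σ²)) = 0.26 ⇒ Δx = σ·√(−2 ln 0.26) = 10.38 × 1.641 = 17.03 m.
Width = 2Δx = 34.1 m.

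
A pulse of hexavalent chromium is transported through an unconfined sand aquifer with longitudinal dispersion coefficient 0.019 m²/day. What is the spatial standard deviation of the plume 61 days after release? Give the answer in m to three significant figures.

Dispersive spreading gives a Gaussian with σ² = 2Dt; advection only shifts the center.
σ = √(2 × 0.019 × 61) = 1.52 m.

1.52 m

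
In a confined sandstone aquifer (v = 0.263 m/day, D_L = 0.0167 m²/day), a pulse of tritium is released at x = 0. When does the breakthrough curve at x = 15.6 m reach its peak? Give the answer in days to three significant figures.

For the 1D instantaneous-source solution, setting ∂C/∂t = 0 at fixed x gives v²t² + 2Dt − x² = 0, so t = (√(D² + v²x²) − D)/v².
√(D² + v²x²) = √(0.0167² + 0.263² × 15.6²) = 4.103; v² = 0.069169.
t = (4.103 − 0.0167)/0.069169 = 59.1 days (vs. the pure-advection estimate x/v = 59.3 d).

59.1 days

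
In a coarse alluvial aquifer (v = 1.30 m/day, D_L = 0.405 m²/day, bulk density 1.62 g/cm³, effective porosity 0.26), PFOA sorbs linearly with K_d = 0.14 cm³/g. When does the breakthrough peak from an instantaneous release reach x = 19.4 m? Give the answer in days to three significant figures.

Retardation factor R = 1 + ρ_b·K_d/n = 1 + 1.62 × 0.14/0.26 = 1.872.
Sorption retards both mechanisms: v_R = v/R = 0.6944 m/day, D_R = D/R = 0.2163 m²/day.
Peak time from v_R²t² + 2D_R t − x² = 0: t = (√(D_R² + v_R²x²) − D_R)/v_R².
√(D_R² + v_R²x²) = √(0.2163² + 0.6944² × 19.4²) = 13.47; v_R² = 0.4822.
t = (13.47 − 0.2163)/0.4822 = 27.5 days.

27.5 days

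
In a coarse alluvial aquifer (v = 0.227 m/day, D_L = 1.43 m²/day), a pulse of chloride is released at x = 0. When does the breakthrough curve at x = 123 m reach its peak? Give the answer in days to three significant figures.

515 days

For the 1D instantaneous-source solution, setting ∂C/∂t = 0 at fixed x gives v²t² + 2Dt − x² = 0, so t = (√(D² + v²x²) − D)/v².
√(D² + v²x²) = √(1.43² + 0.227² × 123²) = 27.96; v² = 0.051529.
t = (27.96 − 1.43)/0.051529 = 515 days (vs. the pure-advection estimate x/v = 542 d).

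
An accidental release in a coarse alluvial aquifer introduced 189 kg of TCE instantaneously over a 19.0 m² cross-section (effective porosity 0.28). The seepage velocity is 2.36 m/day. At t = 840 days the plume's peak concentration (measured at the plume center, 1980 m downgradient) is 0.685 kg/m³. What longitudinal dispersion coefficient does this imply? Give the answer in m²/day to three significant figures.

0.255 m²/day

At the plume center C_max = M/(n_e·A·√(4πDt)), so D = M²/(4πt·(n_e·A·C_max)²).
n_e·A·C_max = 0.28 × 19.0 × 0.685 = 3.644 kg/m.
D = 189²/(4π × 840 × 3.644²) = 0.255 m²/day.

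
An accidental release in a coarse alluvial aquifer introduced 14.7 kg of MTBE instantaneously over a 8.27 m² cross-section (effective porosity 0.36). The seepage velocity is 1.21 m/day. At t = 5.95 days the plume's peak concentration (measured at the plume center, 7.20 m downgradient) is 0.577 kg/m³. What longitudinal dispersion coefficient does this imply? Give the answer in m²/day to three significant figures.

At the plume center C_max = M/(n_e·A·√(4πDt)), so D = M²/(4πt·(n_e·A·C_max)²).
n_e·A·C_max = 0.36 × 8.27 × 0.577 = 1.718 kg/m.
D = 14.7²/(4π × 5.95 × 1.718²) = 0.979 m²/day.

0.979 m²/day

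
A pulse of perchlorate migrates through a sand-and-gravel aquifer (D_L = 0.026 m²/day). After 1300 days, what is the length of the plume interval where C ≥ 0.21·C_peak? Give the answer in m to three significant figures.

29.1 m

The plume is Gaussian with σ = √(2Dt) = √(2 × 0.026 × 1300) = 8.222 m.
C/C_peak = exp(−Δx²/(2σ²)) = 0.21 ⇒ Δx = σ·√(−2 ln 0.21) = 8.222 × 1.767 = 14.53 m.
Width = 2Δx = 29.1 m.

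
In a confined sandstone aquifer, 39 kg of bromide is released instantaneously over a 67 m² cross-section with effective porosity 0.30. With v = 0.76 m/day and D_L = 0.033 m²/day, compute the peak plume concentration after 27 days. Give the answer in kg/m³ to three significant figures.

The peak of an instantaneous 1D plume sits at x = vt; there the Gaussian factor is 1 and C_max = M/(n_e·A·√(4πDt)), where n_e·A is the pore area the mass is dissolved in.
√(4πDt) = √(4π × 0.033 × 27) = 3.346 m, so C_max = 39/(0.30 × 67 × 3.346) = 0.580 kg/m³.

0.580 kg/m³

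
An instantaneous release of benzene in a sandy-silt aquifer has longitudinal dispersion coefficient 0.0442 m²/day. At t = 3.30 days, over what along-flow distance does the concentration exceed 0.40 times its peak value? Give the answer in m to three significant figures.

1.46 m

The plume is Gaussian with σ = √(2Dt) = √(2 × 0.0442 × 3.30) = 0.5401 m.
C/C_peak = exp(−Δx²/(2σ²)) = 0.40 ⇒ Δx = σ·√(−2 ln 0.40) = 0.5401 × 1.354 = 0.7313 m.
Width = 2Δx = 1.46 m.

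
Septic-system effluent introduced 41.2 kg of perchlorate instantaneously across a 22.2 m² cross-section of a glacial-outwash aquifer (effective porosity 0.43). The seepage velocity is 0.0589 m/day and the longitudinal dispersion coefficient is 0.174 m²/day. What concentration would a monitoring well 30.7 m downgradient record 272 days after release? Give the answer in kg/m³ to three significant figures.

0.0567 kg/m³

For an instantaneous plane source, C(x,t) = M/(n_e·A·√(4πDt)) · exp(−(x−vt)²/(4Dt)), with n_e·A the pore (flow) area.
Plume center vt = 0.0589 × 272 = 16.0208 m, so the well at 30.7 m is 14.6792 m downgradient of the peak.
√(4πDt) = 24.39 m, giving peak height M/(n_e·A·√(4πDt)) = 41.2/(0.43 × 22.2 × 24.39) = 0.1770 kg/m³.
(x−vt)²/(4Dt) = (14.6792)²/(4 × 0.174 × 272) = 1.138; exp(−1.138) = 0.3205.
C = 0.1770 × 0.3205 = 0.0567 kg/m³.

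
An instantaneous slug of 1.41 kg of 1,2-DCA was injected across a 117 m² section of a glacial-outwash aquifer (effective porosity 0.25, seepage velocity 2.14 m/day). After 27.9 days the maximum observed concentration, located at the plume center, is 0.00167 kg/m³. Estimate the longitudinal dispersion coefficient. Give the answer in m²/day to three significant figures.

2.38 m²/day

At the plume center C_max = M/(n_e·A·√(4πDt)), so D = M²/(4πt·(n_e·A·C_max)²).
n_e·A·C_max = 0.25 × 117 × 0.00167 = 0.04885 kg/m.
D = 1.41²/(4π × 27.9 × 0.04885²) = 2.38 m²/day.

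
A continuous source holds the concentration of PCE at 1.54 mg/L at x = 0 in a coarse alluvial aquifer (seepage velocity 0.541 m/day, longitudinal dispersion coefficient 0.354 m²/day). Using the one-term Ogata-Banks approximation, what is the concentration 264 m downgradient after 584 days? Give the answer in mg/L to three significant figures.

For a continuous step input, C/C₀ ≈ ½·erfc((x−vt)/(2√(Dt))).
vt = 0.541 × 584 = 315.944 m and 2√(Dt) = 2√(0.354 × 584) = 28.76 m.
Argument (x−vt)/(2√(Dt)) = (264 − 315.944)/28.76 = -1.806; ½·erfc(-1.806) = 0.9947.
C = 1.54 × 0.9947 = 1.53 mg/L.

1.53 mg/L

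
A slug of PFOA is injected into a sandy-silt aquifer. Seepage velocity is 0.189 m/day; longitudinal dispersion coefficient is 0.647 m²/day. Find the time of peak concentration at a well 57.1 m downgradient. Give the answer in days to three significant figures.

For the 1D instantaneous-source solution, setting ∂C/∂t = 0 at fixed x gives v²t² + 2Dt − x² = 0, so t = (√(D² + v²x²) − D)/v².
√(D² + v²x²) = √(0.647² + 0.189² × 57.1²) = 10.81; v² = 0.035721.
t = (10.81 − 0.647)/0.035721 = 285 days (vs. the pure-advection estimate x/v = 302 d).

285 days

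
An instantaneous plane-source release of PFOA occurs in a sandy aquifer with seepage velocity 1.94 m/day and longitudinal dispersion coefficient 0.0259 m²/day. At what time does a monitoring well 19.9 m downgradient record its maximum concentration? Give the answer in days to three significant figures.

For the 1D instantaneous-source solution, setting ∂C/∂t = 0 at fixed x gives v²t² + 2Dt − x² = 0, so t = (√(D² + v²x²) − D)/v².
√(D² + v²x²) = √(0.0259² + 1.94² × 19.9²) = 38.61; v² = 3.7636.
t = (38.61 − 0.0259)/3.7636 = 10.3 days (vs. the pure-advection estimate x/v = 10.3 d).

10.3 days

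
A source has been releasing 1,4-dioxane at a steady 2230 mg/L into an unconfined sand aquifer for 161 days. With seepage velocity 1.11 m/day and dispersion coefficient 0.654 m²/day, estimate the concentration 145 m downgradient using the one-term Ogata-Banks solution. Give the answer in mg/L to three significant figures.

For a continuous step input, C/C₀ ≈ ½·erfc((x−vt)/(2√(Dt))).
vt = 1.11 × 161 = 178.71 m and 2√(Dt) = 2√(0.654 × 161) = 20.52 m.
Argument (x−vt)/(2√(Dt)) = (145 − 178.71)/20.52 = -1.643; ½·erfc(-1.643) = 0.9899.
C = 2230 × 0.9899 = 2210 mg/L.

2210 mg/L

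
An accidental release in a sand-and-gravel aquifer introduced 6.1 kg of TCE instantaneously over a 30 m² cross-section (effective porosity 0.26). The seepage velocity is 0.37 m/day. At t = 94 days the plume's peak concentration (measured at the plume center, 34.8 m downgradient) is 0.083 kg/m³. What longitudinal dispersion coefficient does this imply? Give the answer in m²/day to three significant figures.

0.0752 m²/day

At the plume center C_max = M/(n_e·A·√(4πDt)), so D = M²/(4πt·(n_e·A·C_max)²).
n_e·A·C_max = 0.26 × 30 × 0.083 = 0.6474 kg/m.
D = 6.1²/(4π × 94 × 0.6474²) = 0.0752 m²/day.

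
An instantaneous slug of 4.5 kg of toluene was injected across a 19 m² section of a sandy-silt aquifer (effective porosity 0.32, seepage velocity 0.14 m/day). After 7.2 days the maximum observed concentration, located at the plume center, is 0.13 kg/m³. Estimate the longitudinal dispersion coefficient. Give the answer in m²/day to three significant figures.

0.358 m²/day

At the plume center C_max = M/(n_e·A·√(4πDt)), so D = M²/(4πt·(n_e·A·C_max)²).
n_e·A·C_max = 0.32 × 19 × 0.13 = 0.7904 kg/m.
D = 4.5²/(4π × 7.2 × 0.7904²) = 0.358 m²/day.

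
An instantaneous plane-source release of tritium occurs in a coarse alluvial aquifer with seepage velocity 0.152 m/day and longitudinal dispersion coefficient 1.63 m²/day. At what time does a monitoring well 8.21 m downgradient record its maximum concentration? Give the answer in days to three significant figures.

18.3 days

For the 1D instantaneous-source solution, setting ∂C/∂t = 0 at fixed x gives v²t² + 2Dt − x² = 0, so t = (√(D² + v²x²) − D)/v².
√(D² + v²x²) = √(1.63² + 0.152² × 8.21²) = 2.053; v² = 0.023104.
t = (2.053 − 1.63)/0.023104 = 18.3 days (vs. the pure-advection estimate x/v = 54.0 d).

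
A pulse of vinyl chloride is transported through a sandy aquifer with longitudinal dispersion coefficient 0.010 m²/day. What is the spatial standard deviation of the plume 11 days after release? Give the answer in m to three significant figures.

Dispersive spreading gives a Gaussian with σ² = 2Dt; advection only shifts the center.
σ = √(2 × 0.010 × 11) = 0.469 m.

0.469 m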